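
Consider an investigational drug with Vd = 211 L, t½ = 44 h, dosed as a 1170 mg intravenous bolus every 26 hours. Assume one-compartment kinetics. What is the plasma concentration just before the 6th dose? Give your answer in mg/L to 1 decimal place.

f = (1/2)^(τ/t½) = (1/2)^(26/44) ≈ 0.6639.
C₀ = D/Vd = 1170/211 ≈ 5.545 mg/L.
Before the 6th dose, 5 doses have been given. Superposition: Cmin = C₀·(f + f² + … + f^5).
≈ 5.545 × (0.6639 + 0.4408 + 0.2926 + 0.1943 + 0.1290) ≈ 5.545 × 1.7206 ≈ 9.541 mg/L.

9.5 mg/L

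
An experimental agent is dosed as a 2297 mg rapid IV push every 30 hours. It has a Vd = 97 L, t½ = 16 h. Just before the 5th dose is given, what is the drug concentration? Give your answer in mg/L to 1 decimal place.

f = (1/2)^(τ/t½) = (1/2)^(30/16) ≈ 0.2726.
C₀ = D/Vd = 2297/97 ≈ 23.680 mg/L.
Before the 5th dose, 4 doses have been given. Superposition: Cmin = C₀·(f + f² + … + f^4).
≈ 23.680 × (0.2726 + 0.0743 + 0.0203 + 0.0055) ≈ 23.680 × 0.3727 ≈ 8.826 mg/L.

8.8 mg/L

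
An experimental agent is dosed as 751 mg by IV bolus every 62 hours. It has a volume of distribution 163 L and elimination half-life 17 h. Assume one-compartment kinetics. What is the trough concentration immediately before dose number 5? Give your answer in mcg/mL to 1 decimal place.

0.4 mcg/mL

f = (1/2)^(τ/t½) = (1/2)^(62/17) ≈ 0.0798.
C₀ = D/Vd = 751/163 ≈ 4.607 mcg/mL.
Before the 5th dose, 4 doses have been given. Superposition: Cmin = C₀·(f + f² + … + f^4).
≈ 4.607 × (0.0798 + 0.0064 + 0.0005 + 0.0000) ≈ 4.607 × 0.0867 ≈ 0.399 mcg/mL.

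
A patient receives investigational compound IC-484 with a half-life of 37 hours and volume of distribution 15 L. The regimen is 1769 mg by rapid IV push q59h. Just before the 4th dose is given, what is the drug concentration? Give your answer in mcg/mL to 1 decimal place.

56.3 mcg/mL

f = (1/2)^(τ/t½) = (1/2)^(59/37) ≈ 0.3311.
C₀ = D/Vd = 1769/15 ≈ 117.933 mcg/mL.
Before the 4th dose, 3 doses have been given. Superposition: Cmin = C₀·(f + f² + … + f^3).
≈ 117.933 × (0.3311 + 0.1096 + 0.0363) ≈ 117.933 × 0.4770 ≈ 56.254 mcg/mL.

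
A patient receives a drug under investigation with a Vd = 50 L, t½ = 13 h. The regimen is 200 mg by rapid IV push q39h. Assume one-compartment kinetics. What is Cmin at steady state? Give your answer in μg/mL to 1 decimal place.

0.6 μg/mL

The dosing interval is 3 half-lives, so f = 2^(−3) = 0.125.
At steady state, R = 1/(1 − 0.125) = 8/7.
Single-dose peak C₀ = D/Vd = 200/50 = 4 μg/mL.
Steady-state peak Cmax,ss = C₀·R = 4 × 8/7 ≈ 4.571 μg/mL.
Steady-state trough Cmin,ss = Cmax,ss·f ≈ 4.571 × 0.125 ≈ 0.571 μg/mL.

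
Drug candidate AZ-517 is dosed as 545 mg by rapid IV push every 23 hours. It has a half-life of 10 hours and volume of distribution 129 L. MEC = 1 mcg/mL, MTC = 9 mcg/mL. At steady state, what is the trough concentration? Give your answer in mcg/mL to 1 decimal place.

1.1 mcg/mL

Over one 23-h interval, 23/10 ≈ 2.3 half-lives elapse, leaving f ≈ 0.2031 of each dose.
At steady state, accumulation factor R = 1/(1 − e^(−kτ)) ≈ 1.2549.
Single-dose peak C₀ = D/Vd = 545/129 ≈ 4.225 mcg/mL.
Steady-state peak Cmax,ss = C₀·R ≈ 4.225 × 1.2549 ≈ 5.302 mcg/mL.
Steady-state trough Cmin,ss = Cmax,ss·f ≈ 5.302 × 0.2031 ≈ 1.077 mcg/mL.
Trough 1.1 mcg/mL vs MEC 1 mcg/mL: adequate.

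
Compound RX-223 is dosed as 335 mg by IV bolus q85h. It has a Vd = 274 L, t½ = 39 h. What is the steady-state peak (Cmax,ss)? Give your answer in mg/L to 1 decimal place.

1.6 mg/L

τ/t½ = 85/39 ≈ 2.1795, so fraction remaining f = (1/2)^(85/39) ≈ 0.2208.
At steady state, accumulation factor R = 1/(1 − e^(−kτ)) ≈ 1.2834.
Single-dose peak C₀ = D/Vd = 335/274 ≈ 1.223 mg/L.
Steady-state peak Cmax,ss = C₀·R ≈ 1.223 × 1.2834 ≈ 1.570 mg/L.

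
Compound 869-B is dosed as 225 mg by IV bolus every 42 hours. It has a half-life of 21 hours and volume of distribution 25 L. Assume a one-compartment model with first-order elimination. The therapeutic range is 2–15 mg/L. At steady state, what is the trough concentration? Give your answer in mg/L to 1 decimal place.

3.0 mg/L

The dosing interval is 2 half-lives, so f = 2^(−2) = 0.25.
Accumulation ratio R = 1/(1 − f) = 1/0.75 = 4/3.
Single-dose peak C₀ = D/Vd = 225/25 = 9 mg/L.
Steady-state peak Cmax,ss = C₀·R = 9 × 4/3 ≈ 12.000 mg/L.
Steady-state trough Cmin,ss = Cmax,ss·f ≈ 12.000 × 0.25 ≈ 3.000 mg/L.
Trough 3.0 mg/L vs MEC 2 mg/L: adequate.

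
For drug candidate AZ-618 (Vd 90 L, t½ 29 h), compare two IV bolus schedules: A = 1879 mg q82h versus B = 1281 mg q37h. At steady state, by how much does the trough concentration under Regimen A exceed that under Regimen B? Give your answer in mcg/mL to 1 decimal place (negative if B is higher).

Regimen A: f = (1/2)^(82/29) ≈ 0.1409; Cmin,ss = (1879/90)·f/(1−f) ≈ 3.424 mcg/mL.
Regimen B: f = (1/2)^(37/29) ≈ 0.4130; Cmin,ss = (1281/90)·f/(1−f) ≈ 10.014 mcg/mL.
Difference ≈ 3.424 − 10.014 ≈ -6.590 mcg/mL.

-6.6 mcg/mL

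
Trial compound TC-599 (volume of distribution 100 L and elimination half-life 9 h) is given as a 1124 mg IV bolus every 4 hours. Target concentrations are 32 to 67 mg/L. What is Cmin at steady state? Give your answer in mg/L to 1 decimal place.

τ/t½ = 4/9 ≈ 0.44444, so fraction remaining f = (1/2)^(4/9) ≈ 0.7349.
Accumulation ratio R = 1/(1 − f) ≈ 1/0.2651 ≈ 3.7722.
Single-dose peak C₀ = D/Vd = 1124/100 ≈ 11.240 mg/L.
Cmax,ss = C₀/(1 − f) ≈ 11.240/0.2651 ≈ 42.399 mg/L.
One interval later, Cmin,ss = Cmax,ss·e^(−kτ) ≈ 42.399 × 0.7349 ≈ 31.159 mg/L.
Trough 31.2 mg/L vs MEC 32 mg/L: subtherapeutic.

31.2 mg/L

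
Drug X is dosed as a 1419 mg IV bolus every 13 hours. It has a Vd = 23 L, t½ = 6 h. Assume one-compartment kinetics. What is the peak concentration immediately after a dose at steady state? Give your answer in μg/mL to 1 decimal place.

79.4 μg/mL

k = ln2/t½ = ln2/6 ≈ 0.115525 h⁻¹; fraction remaining f = e^(−kτ) = e^(−0.115525×13) ≈ 0.2227.
At steady state, accumulation factor R = 1/(1 − e^(−kτ)) ≈ 1.2865.
Each bolus raises the concentration by D/Vd = 1419/23 ≈ 61.696 μg/mL.
Cmax,ss = C₀/(1 − f) ≈ 61.696/0.7773 ≈ 79.372 μg/mL.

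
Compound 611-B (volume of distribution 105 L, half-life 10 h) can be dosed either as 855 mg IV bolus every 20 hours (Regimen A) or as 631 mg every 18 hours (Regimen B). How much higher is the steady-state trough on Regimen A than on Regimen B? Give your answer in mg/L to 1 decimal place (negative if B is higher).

0.3 mg/L

Regimen A: f = (1/2)^(20/10) ≈ 0.2500; Cmin,ss = (855/105)·f/(1−f) ≈ 2.714 mg/L.
Regimen B: f = (1/2)^(18/10) ≈ 0.2872; Cmin,ss = (631/105)·f/(1−f) ≈ 2.421 mg/L.
Difference ≈ 2.714 − 2.421 ≈ 0.293 mg/L.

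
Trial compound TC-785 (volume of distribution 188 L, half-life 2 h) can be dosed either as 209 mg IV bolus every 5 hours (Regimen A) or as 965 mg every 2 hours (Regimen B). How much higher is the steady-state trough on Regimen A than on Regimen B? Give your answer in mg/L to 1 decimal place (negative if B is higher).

Regimen A: f = (1/2)^(5/2) ≈ 0.1768; Cmin,ss = (209/188)·f/(1−f) ≈ 0.239 mg/L.
Regimen B: f = (1/2)^(2/2) ≈ 0.5000; Cmin,ss = (965/188)·f/(1−f) ≈ 5.133 mg/L.
Difference ≈ 0.239 − 5.133 ≈ -4.894 mg/L.

-4.9 mg/L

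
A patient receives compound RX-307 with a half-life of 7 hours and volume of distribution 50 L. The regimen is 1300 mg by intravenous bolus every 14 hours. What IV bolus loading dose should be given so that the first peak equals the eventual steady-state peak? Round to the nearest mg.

f = (1/2)^(14/7) ≈ 0.250000; accumulation ratio R = 1/(1−f) ≈ 1.33333.
Loading dose to hit Cmax,ss on first dose: D_load = D_maint·R ≈ 1300 × 1.33333 ≈ 1733.33 mg.

1733 mg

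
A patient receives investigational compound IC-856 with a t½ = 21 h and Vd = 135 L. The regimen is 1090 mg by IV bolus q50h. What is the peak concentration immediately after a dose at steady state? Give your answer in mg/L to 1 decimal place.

10.0 mg/L

Over one 50-h interval, 50/21 ≈ 2.381 half-lives elapse, leaving f ≈ 0.1920 of each dose.
Accumulation ratio R = 1/(1 − f) ≈ 1/0.8080 ≈ 1.2376.
Each bolus raises the concentration by D/Vd = 1090/135 ≈ 8.074 mg/L.
Steady-state peak Cmax,ss = C₀·R ≈ 8.074 × 1.2376 ≈ 9.992 mg/L.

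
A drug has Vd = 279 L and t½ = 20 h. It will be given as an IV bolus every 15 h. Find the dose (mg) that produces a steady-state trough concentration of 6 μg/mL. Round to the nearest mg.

1141 mg

τ/t½ = 15/20 ≈ 0.75, so f = (1/2)^(15/20) ≈ 0.594604.
Cmin,ss = (D/Vd)·f/(1−f), so D = Cmin,ss·Vd·(1−f)/f.
D = 6 × 279 × (1−f)/f ≈ 6 × 279 × 0.68179 ≈ 1141.32 mg.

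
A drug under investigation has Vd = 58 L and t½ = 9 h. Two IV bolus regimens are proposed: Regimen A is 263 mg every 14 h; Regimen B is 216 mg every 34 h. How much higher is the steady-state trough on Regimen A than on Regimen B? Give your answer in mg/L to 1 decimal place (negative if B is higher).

Regimen A: f = (1/2)^(14/9) ≈ 0.3402; Cmin,ss = (263/58)·f/(1−f) ≈ 2.338 mg/L.
Regimen B: f = (1/2)^(34/9) ≈ 0.0729; Cmin,ss = (216/58)·f/(1−f) ≈ 0.293 mg/L.
Difference ≈ 2.338 − 0.293 ≈ 2.045 mg/L.

2.0 mg/L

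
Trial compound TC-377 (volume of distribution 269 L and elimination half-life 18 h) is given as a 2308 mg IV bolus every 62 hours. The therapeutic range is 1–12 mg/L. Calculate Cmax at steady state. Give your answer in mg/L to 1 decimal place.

k = ln2/t½ = ln2/18 ≈ 0.038508 h⁻¹; fraction remaining f = e^(−kτ) = e^(−0.038508×62) ≈ 0.0919.
Accumulation ratio R = 1/(1 − f) ≈ 1/0.9081 ≈ 1.1012.
Each bolus raises the concentration by D/Vd = 2308/269 ≈ 8.580 mg/L.
Steady-state peak Cmax,ss = C₀·R ≈ 8.580 × 1.1012 ≈ 9.448 mg/L.
Peak 9.4 mg/L vs MTC 12 mg/L: below toxic threshold.

9.4 mg/L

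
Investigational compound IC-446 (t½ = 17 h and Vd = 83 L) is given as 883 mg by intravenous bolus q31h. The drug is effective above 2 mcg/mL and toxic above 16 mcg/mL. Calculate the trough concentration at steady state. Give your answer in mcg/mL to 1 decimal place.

Over one 31-h interval, 31/17 ≈ 1.8235 half-lives elapse, leaving f ≈ 0.2825 of each dose.
At steady state, accumulation factor R = 1/(1 − e^(−kτ)) ≈ 1.3937.
Single-dose peak C₀ = D/Vd = 883/83 ≈ 10.639 mcg/mL.
Cmax,ss = C₀/(1 − f) ≈ 10.639/0.7175 ≈ 14.828 mcg/mL.
One interval later, Cmin,ss = Cmax,ss·e^(−kτ) ≈ 14.828 × 0.2825 ≈ 4.189 mcg/mL.
Trough 4.2 mcg/mL vs MEC 2 mcg/mL: adequate.

4.2 mcg/mL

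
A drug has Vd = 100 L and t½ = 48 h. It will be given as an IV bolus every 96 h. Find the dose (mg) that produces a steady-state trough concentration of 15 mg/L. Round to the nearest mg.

τ/t½ = 96/48 ≈ 2, so f = (1/2)^(96/48) ≈ 0.250000.
Cmin,ss = (D/Vd)·f/(1−f), so D = Cmin,ss·Vd·(1−f)/f.
D = 15 × 100 × (1−f)/f ≈ 15 × 100 × 3.00000 ≈ 4500.00 mg.

4500 mg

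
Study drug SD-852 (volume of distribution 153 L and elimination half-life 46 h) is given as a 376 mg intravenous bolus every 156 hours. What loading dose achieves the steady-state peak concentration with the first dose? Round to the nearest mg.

f = (1/2)^(156/46) ≈ 0.095305; accumulation ratio R = 1/(1−f) ≈ 1.10534.
Loading dose to hit Cmax,ss on first dose: D_load = D_maint·R ≈ 376 × 1.10534 ≈ 415.61 mg.

416 mg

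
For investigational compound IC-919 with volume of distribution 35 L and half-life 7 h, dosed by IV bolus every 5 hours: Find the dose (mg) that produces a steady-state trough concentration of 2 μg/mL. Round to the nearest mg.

τ/t½ = 5/7 ≈ 0.71429, so f = (1/2)^(5/7) ≈ 0.609507.
Cmin,ss = (D/Vd)·f/(1−f), so D = Cmin,ss·Vd·(1−f)/f.
D = 2 × 35 × (1−f)/f ≈ 2 × 35 × 0.64067 ≈ 44.85 mg.

45 mg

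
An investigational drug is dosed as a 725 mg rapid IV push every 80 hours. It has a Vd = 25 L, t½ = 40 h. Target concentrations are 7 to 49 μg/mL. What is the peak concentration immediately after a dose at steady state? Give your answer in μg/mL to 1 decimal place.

38.7 μg/mL

τ = 80 h = 2 half-lives, so f = (1/2)^2 = 0.25.
At steady state, R = 1/(1 − 0.25) = 4/3.
Single-dose peak C₀ = D/Vd = 725/25 = 29 μg/mL.
Steady-state peak Cmax,ss = C₀·R = 29 × 4/3 ≈ 38.667 μg/mL.
Peak 38.7 μg/mL vs MTC 49 μg/mL: below toxic threshold.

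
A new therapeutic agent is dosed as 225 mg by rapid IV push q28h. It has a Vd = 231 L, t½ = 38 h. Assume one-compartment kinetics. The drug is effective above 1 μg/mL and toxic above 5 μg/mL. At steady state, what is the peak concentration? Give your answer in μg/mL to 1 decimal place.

2.4 μg/mL

τ/t½ = 28/38 ≈ 0.73684, so fraction remaining f = (1/2)^(28/38) ≈ 0.6001.
Accumulation ratio R = 1/(1 − f) ≈ 1/0.3999 ≈ 2.5006.
Each bolus raises the concentration by D/Vd = 225/231 ≈ 0.974 μg/mL.
Steady-state peak Cmax,ss = C₀·R ≈ 0.974 × 2.5006 ≈ 2.436 μg/mL.
Peak 2.4 μg/mL vs MTC 5 μg/mL: below toxic threshold.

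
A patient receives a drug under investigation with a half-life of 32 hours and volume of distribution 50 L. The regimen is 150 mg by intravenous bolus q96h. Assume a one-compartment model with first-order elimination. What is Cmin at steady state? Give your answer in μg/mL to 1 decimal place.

τ = 96 h = 3 half-lives, so f = (1/2)^3 = 0.125.
Accumulation ratio R = 1/(1 − f) = 1/0.875 = 8/7.
Single-dose peak C₀ = D/Vd = 150/50 = 3 μg/mL.
Steady-state peak Cmax,ss = C₀·R = 3 × 8/7 ≈ 3.429 μg/mL.
Steady-state trough Cmin,ss = Cmax,ss·f ≈ 3.429 × 0.125 ≈ 0.429 μg/mL.

0.4 μg/mL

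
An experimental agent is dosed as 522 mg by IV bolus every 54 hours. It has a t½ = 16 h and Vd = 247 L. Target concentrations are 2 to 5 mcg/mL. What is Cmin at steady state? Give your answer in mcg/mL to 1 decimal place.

Over one 54-h interval, 54/16 ≈ 3.375 half-lives elapse, leaving f ≈ 0.0964 of each dose.
At steady state, accumulation factor R = 1/(1 − e^(−kτ)) ≈ 1.1067.
Each bolus raises the concentration by D/Vd = 522/247 ≈ 2.113 mcg/mL.
Cmax,ss = C₀/(1 − f) ≈ 2.113/0.9036 ≈ 2.338 mcg/mL.
Steady-state trough Cmin,ss = Cmax,ss·f ≈ 2.338 × 0.0964 ≈ 0.225 mcg/mL.
Trough 0.2 mcg/mL vs MEC 2 mcg/mL: subtherapeutic.

0.2 mcg/mL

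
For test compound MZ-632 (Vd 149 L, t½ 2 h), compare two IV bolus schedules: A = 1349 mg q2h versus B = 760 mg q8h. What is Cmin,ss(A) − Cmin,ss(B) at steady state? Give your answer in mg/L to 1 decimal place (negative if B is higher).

Regimen A: f = (1/2)^(2/2) ≈ 0.5000; Cmin,ss = (1349/149)·f/(1−f) ≈ 9.054 mg/L.
Regimen B: f = (1/2)^(8/2) ≈ 0.0625; Cmin,ss = (760/149)·f/(1−f) ≈ 0.340 mg/L.
Difference ≈ 9.054 − 0.340 ≈ 8.714 mg/L.

8.7 mg/L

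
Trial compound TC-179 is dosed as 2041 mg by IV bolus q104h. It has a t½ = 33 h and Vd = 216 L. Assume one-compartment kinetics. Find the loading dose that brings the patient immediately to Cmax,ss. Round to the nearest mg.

2300 mg

f = (1/2)^(104/33) ≈ 0.112538; accumulation ratio R = 1/(1−f) ≈ 1.12681.
Loading dose to hit Cmax,ss on first dose: D_load = D_maint·R ≈ 2041 × 1.12681 ≈ 2299.82 mg.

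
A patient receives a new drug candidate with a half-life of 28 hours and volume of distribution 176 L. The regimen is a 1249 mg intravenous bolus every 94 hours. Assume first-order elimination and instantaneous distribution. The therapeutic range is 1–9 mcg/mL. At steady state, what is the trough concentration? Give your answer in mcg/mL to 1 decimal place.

k = ln2/t½ = ln2/28 ≈ 0.024755 h⁻¹; fraction remaining f = e^(−kτ) = e^(−0.024755×94) ≈ 0.0976.
At steady state, accumulation factor R = 1/(1 − e^(−kτ)) ≈ 1.1082.
Single-dose peak C₀ = D/Vd = 1249/176 ≈ 7.097 mcg/mL.
Steady-state peak Cmax,ss = C₀·R ≈ 7.097 × 1.1082 ≈ 7.865 mcg/mL.
Steady-state trough Cmin,ss = Cmax,ss·f ≈ 7.865 × 0.0976 ≈ 0.768 mcg/mL.
Trough 0.8 mcg/mL vs MEC 1 mcg/mL: subtherapeutic.

0.8 mcg/mL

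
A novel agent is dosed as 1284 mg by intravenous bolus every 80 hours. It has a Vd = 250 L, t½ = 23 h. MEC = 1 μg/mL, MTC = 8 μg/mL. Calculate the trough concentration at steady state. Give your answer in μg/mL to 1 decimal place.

0.5 μg/mL

k = ln2/t½ = ln2/23 ≈ 0.030137 h⁻¹; fraction remaining f = e^(−kτ) = e^(−0.030137×80) ≈ 0.0897.
At steady state, accumulation factor R = 1/(1 − e^(−kτ)) ≈ 1.0985.
Each bolus raises the concentration by D/Vd = 1284/250 ≈ 5.136 μg/mL.
Steady-state peak Cmax,ss = C₀·R ≈ 5.136 × 1.0985 ≈ 5.642 μg/mL.
One interval later, Cmin,ss = Cmax,ss·e^(−kτ) ≈ 5.642 × 0.0897 ≈ 0.506 μg/mL.
Trough 0.5 μg/mL vs MEC 1 μg/mL: subtherapeutic.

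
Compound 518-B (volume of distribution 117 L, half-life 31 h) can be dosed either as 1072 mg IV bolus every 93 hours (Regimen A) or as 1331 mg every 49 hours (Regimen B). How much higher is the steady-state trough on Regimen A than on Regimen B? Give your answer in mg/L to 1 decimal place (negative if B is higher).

-4.4 mg/L

Regimen A: f = (1/2)^(93/31) ≈ 0.1250; Cmin,ss = (1072/117)·f/(1−f) ≈ 1.309 mg/L.
Regimen B: f = (1/2)^(49/31) ≈ 0.3343; Cmin,ss = (1331/117)·f/(1−f) ≈ 5.713 mg/L.
Difference ≈ 1.309 − 5.713 ≈ -4.404 mg/L.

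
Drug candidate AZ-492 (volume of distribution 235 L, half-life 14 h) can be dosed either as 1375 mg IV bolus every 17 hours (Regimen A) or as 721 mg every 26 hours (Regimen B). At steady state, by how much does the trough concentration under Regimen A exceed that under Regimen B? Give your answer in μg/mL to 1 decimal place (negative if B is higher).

Regimen A: f = (1/2)^(17/14) ≈ 0.4310; Cmin,ss = (1375/235)·f/(1−f) ≈ 4.432 μg/mL.
Regimen B: f = (1/2)^(26/14) ≈ 0.2760; Cmin,ss = (721/235)·f/(1−f) ≈ 1.170 μg/mL.
Difference ≈ 4.432 − 1.170 ≈ 3.262 μg/mL.

3.3 μg/mL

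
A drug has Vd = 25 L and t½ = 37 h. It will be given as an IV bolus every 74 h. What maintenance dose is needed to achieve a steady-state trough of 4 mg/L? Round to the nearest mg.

τ/t½ = 74/37 ≈ 2, so f = (1/2)^(74/37) ≈ 0.250000.
Cmin,ss = (D/Vd)·f/(1−f), so D = Cmin,ss·Vd·(1−f)/f.
D = 4 × 25 × (1−f)/f ≈ 4 × 25 × 3.00000 ≈ 300.00 mg.

300 mg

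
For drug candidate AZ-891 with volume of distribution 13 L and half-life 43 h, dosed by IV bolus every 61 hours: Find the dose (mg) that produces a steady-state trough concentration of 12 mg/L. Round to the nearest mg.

261 mg

τ/t½ = 61/43 ≈ 1.4186, so f = (1/2)^(61/43) ≈ 0.374074.
Cmin,ss = (D/Vd)·f/(1−f), so D = Cmin,ss·Vd·(1−f)/f.
D = 12 × 13 × (1−f)/f ≈ 12 × 13 × 1.67327 ≈ 261.03 mg.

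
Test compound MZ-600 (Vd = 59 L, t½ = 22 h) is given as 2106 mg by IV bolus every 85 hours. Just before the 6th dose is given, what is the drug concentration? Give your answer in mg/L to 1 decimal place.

f = (1/2)^(τ/t½) = (1/2)^(85/22) ≈ 0.0687.
C₀ = D/Vd = 2106/59 ≈ 35.695 mg/L.
Before the 6th dose, 5 doses have been given. Superposition: Cmin = C₀·(f + f² + … + f^5).
≈ 35.695 × (0.0687 + 0.0047 + 0.0003 + 0.0000 + 0.0000) ≈ 35.695 × 0.0737 ≈ 2.631 mg/L.

2.6 mg/L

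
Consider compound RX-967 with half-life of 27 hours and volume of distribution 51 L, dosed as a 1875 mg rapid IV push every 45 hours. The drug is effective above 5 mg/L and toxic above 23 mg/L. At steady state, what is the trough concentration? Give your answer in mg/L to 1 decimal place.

τ/t½ = 45/27 ≈ 1.6667, so fraction remaining f = (1/2)^(45/27) ≈ 0.3150.
At steady state, accumulation factor R = 1/(1 − e^(−kτ)) ≈ 1.4599.
Single-dose peak C₀ = D/Vd = 1875/51 ≈ 36.765 mg/L.
Cmax,ss = C₀/(1 − f) ≈ 36.765/0.6850 ≈ 53.672 mg/L.
One interval later, Cmin,ss = Cmax,ss·e^(−kτ) ≈ 53.672 × 0.3150 ≈ 16.907 mg/L.
Trough 16.9 mg/L vs MEC 5 mg/L: adequate.

16.9 mg/L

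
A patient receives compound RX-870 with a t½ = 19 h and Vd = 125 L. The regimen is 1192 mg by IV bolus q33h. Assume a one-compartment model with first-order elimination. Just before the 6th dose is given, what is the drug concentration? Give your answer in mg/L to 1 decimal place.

f = (1/2)^(τ/t½) = (1/2)^(33/19) ≈ 0.3000.
C₀ = D/Vd = 1192/125 ≈ 9.536 mg/L.
Before the 6th dose, 5 doses have been given. Superposition: Cmin = C₀·(f + f² + … + f^5).
≈ 9.536 × (0.3000 + 0.0900 + 0.0270 + 0.0081 + 0.0024) ≈ 9.536 × 0.4275 ≈ 4.077 mg/L.

4.1 mg/L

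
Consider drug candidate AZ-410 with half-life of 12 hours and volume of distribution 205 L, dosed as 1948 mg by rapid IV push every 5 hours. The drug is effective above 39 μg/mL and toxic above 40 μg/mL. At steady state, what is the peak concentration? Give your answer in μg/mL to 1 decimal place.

37.9 μg/mL

Over one 5-h interval, 5/12 ≈ 0.41667 half-lives elapse, leaving f ≈ 0.7492 of each dose.
At steady state, accumulation factor R = 1/(1 − e^(−kτ)) ≈ 3.9872.
Each bolus raises the concentration by D/Vd = 1948/205 ≈ 9.502 μg/mL.
Cmax,ss = C₀/(1 − f) ≈ 9.502/0.2508 ≈ 37.887 μg/mL.
Peak 37.9 μg/mL vs MTC 40 μg/mL: below toxic threshold.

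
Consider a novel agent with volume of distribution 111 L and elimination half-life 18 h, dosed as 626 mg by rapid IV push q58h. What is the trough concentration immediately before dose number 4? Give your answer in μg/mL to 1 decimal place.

0.7 μg/mL

f = (1/2)^(τ/t½) = (1/2)^(58/18) ≈ 0.1072.
C₀ = D/Vd = 626/111 ≈ 5.640 μg/mL.
Before the 4th dose, 3 doses have been given. Superposition: Cmin = C₀·(f + f² + … + f^3).
≈ 5.640 × (0.1072 + 0.0115 + 0.0012) ≈ 5.640 × 0.1199 ≈ 0.676 μg/mL.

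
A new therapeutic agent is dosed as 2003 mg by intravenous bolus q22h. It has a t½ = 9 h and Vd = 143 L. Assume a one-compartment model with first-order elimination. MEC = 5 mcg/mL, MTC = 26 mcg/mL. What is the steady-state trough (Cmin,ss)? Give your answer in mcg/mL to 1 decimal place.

3.2 mcg/mL

Over one 22-h interval, 22/9 ≈ 2.4444 half-lives elapse, leaving f ≈ 0.1837 of each dose.
Each bolus raises the concentration by D/Vd = 2003/143 ≈ 14.007 mcg/mL.
Steady-state trough Cmin,ss = C₀·f/(1−f) ≈ 14.007 × 0.1837/0.8163 ≈ 3.152 mcg/mL.
Trough 3.2 mcg/mL vs MEC 5 mcg/mL: subtherapeutic.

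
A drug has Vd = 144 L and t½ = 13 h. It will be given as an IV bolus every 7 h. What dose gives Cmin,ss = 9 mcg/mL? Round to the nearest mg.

τ/t½ = 7/13 ≈ 0.53846, so f = (1/2)^(7/13) ≈ 0.688505.
Cmin,ss = (D/Vd)·f/(1−f), so D = Cmin,ss·Vd·(1−f)/f.
D = 9 × 144 × (1−f)/f ≈ 9 × 144 × 0.45242 ≈ 586.34 mg.

586 mg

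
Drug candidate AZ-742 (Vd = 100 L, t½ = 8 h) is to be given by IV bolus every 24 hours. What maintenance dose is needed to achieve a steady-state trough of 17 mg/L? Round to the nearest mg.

11900 mg

τ/t½ = 24/8 ≈ 3, so f = (1/2)^(24/8) ≈ 0.125000.
Cmin,ss = (D/Vd)·f/(1−f), so D = Cmin,ss·Vd·(1−f)/f.
D = 17 × 100 × (1−f)/f ≈ 17 × 100 × 7.00000 ≈ 11900.00 mg.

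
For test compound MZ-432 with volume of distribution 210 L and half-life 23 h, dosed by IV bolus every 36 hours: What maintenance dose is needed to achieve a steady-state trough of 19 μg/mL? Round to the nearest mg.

τ/t½ = 36/23 ≈ 1.5652, so f = (1/2)^(36/23) ≈ 0.337927.
Cmin,ss = (D/Vd)·f/(1−f), so D = Cmin,ss·Vd·(1−f)/f.
D = 19 × 210 × (1−f)/f ≈ 19 × 210 × 1.95922 ≈ 7817.29 mg.

7817 mg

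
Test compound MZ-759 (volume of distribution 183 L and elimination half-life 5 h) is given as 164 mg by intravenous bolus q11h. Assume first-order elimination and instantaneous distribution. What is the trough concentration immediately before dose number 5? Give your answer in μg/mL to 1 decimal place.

f = (1/2)^(τ/t½) = (1/2)^(11/5) ≈ 0.2176.
C₀ = D/Vd = 164/183 ≈ 0.896 μg/mL.
Before the 5th dose, 4 doses have been given. Superposition: Cmin = C₀·(f + f² + … + f^4).
≈ 0.896 × (0.2176 + 0.0473 + 0.0103 + 0.0022) ≈ 0.896 × 0.2774 ≈ 0.249 μg/mL.

0.2 μg/mL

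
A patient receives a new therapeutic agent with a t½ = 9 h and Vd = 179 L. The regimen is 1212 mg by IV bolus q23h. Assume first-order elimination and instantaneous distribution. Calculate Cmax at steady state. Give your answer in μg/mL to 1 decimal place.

τ/t½ = 23/9 ≈ 2.5556, so fraction remaining f = (1/2)^(23/9) ≈ 0.1701.
At steady state, accumulation factor R = 1/(1 − e^(−kτ)) ≈ 1.2050.
Single-dose peak C₀ = D/Vd = 1212/179 ≈ 6.771 μg/mL.
Steady-state peak Cmax,ss = C₀·R ≈ 6.771 × 1.2050 ≈ 8.159 μg/mL.

8.2 μg/mL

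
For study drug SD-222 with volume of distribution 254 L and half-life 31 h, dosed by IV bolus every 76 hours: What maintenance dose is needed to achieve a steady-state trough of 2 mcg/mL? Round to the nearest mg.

2271 mg

τ/t½ = 76/31 ≈ 2.4516, so f = (1/2)^(76/31) ≈ 0.182806.
Cmin,ss = (D/Vd)·f/(1−f), so D = Cmin,ss·Vd·(1−f)/f.
D = 2 × 254 × (1−f)/f ≈ 2 × 254 × 4.47028 ≈ 2270.90 mg.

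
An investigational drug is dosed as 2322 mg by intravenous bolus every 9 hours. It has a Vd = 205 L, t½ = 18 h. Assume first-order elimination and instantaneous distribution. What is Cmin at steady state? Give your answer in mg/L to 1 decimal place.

27.3 mg/L

τ/t½ = 9/18 ≈ 0.5, so fraction remaining f = (1/2)^(9/18) ≈ 0.7071.
Accumulation ratio R = 1/(1 − f) ≈ 1/0.2929 ≈ 3.4141.
Each bolus raises the concentration by D/Vd = 2322/205 ≈ 11.327 mg/L.
Steady-state peak Cmax,ss = C₀·R ≈ 11.327 × 3.4141 ≈ 38.672 mg/L.
One interval later, Cmin,ss = Cmax,ss·e^(−kτ) ≈ 38.672 × 0.7071 ≈ 27.345 mg/L.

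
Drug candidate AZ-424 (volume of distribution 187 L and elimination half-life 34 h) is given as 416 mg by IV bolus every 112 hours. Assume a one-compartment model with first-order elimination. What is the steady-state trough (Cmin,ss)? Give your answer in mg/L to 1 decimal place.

Over one 112-h interval, 112/34 ≈ 3.2941 half-lives elapse, leaving f ≈ 0.1019 of each dose.
Each bolus raises the concentration by D/Vd = 416/187 ≈ 2.225 mg/L.
Steady-state trough Cmin,ss = C₀·f/(1−f) ≈ 2.225 × 0.1019/0.8981 ≈ 0.252 mg/L.

0.3 mg/L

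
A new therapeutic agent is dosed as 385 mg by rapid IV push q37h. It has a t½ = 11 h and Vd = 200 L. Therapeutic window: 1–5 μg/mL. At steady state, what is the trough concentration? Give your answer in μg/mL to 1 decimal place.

k = ln2/t½ = ln2/11 ≈ 0.063013 h⁻¹; fraction remaining f = e^(−kτ) = e^(−0.063013×37) ≈ 0.0972.
Accumulation ratio R = 1/(1 − f) ≈ 1/0.9028 ≈ 1.1077.
Each bolus raises the concentration by D/Vd = 385/200 ≈ 1.925 μg/mL.
Steady-state peak Cmax,ss = C₀·R ≈ 1.925 × 1.1077 ≈ 2.132 μg/mL.
One interval later, Cmin,ss = Cmax,ss·e^(−kτ) ≈ 2.132 × 0.0972 ≈ 0.207 μg/mL.
Trough 0.2 μg/mL vs MEC 1 μg/mL: subtherapeutic.

0.2 μg/mL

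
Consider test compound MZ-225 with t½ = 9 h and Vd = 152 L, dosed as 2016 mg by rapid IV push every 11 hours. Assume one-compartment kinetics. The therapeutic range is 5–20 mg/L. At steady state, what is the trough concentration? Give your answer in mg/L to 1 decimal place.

9.9 mg/L

Over one 11-h interval, 11/9 ≈ 1.2222 half-lives elapse, leaving f ≈ 0.4286 of each dose.
Accumulation ratio R = 1/(1 − f) ≈ 1/0.5714 ≈ 1.7501.
Each bolus raises the concentration by D/Vd = 2016/152 ≈ 13.263 mg/L.
Steady-state peak Cmax,ss = C₀·R ≈ 13.263 × 1.7501 ≈ 23.212 mg/L.
One interval later, Cmin,ss = Cmax,ss·e^(−kτ) ≈ 23.212 × 0.4286 ≈ 9.949 mg/L.
Trough 9.9 mg/L vs MEC 5 mg/L: adequate.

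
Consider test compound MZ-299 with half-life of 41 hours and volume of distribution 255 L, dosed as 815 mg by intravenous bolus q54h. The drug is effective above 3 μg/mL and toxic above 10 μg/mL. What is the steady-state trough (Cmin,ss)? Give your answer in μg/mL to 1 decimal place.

Over one 54-h interval, 54/41 ≈ 1.3171 half-lives elapse, leaving f ≈ 0.4013 of each dose.
At steady state, accumulation factor R = 1/(1 − e^(−kτ)) ≈ 1.6703.
Each bolus raises the concentration by D/Vd = 815/255 ≈ 3.196 μg/mL.
Cmax,ss = C₀/(1 − f) ≈ 3.196/0.5987 ≈ 5.338 μg/mL.
Steady-state trough Cmin,ss = Cmax,ss·f ≈ 5.338 × 0.4013 ≈ 2.142 μg/mL.
Trough 2.1 μg/mL vs MEC 3 μg/mL: subtherapeutic.

2.1 μg/mL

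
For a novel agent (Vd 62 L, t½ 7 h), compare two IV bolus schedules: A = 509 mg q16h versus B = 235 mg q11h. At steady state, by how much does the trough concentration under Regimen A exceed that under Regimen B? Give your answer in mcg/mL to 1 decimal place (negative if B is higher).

Regimen A: f = (1/2)^(16/7) ≈ 0.2051; Cmin,ss = (509/62)·f/(1−f) ≈ 2.118 mcg/mL.
Regimen B: f = (1/2)^(11/7) ≈ 0.3365; Cmin,ss = (235/62)·f/(1−f) ≈ 1.922 mcg/mL.
Difference ≈ 2.118 − 1.922 ≈ 0.196 mcg/mL.

0.2 mcg/mL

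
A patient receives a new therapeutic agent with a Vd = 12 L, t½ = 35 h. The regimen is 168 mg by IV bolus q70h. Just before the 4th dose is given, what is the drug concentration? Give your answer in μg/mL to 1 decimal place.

4.6 μg/mL

f = (1/2)^(τ/t½) = (1/2)^(70/35) ≈ 0.2500.
C₀ = D/Vd = 168/12 ≈ 14.000 μg/mL.
Before the 4th dose, 3 doses have been given. Superposition: Cmin = C₀·(f + f² + … + f^3).
≈ 14.000 × (0.2500 + 0.0625 + 0.0156) ≈ 14.000 × 0.3281 ≈ 4.593 μg/mL.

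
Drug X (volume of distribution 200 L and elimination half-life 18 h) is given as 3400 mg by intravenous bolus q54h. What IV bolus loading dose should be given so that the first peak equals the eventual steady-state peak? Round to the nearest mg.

3886 mg

f = (1/2)^(54/18) ≈ 0.125000; accumulation ratio R = 1/(1−f) ≈ 1.14286.
Loading dose to hit Cmax,ss on first dose: D_load = D_maint·R ≈ 3400 × 1.14286 ≈ 3885.72 mg.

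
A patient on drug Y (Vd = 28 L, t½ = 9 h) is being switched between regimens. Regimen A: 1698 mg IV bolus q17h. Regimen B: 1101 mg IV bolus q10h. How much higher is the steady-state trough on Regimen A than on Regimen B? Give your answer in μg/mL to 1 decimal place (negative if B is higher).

-11.5 μg/mL

Regimen A: f = (1/2)^(17/9) ≈ 0.2700; Cmin,ss = (1698/28)·f/(1−f) ≈ 22.430 μg/mL.
Regimen B: f = (1/2)^(10/9) ≈ 0.4629; Cmin,ss = (1101/28)·f/(1−f) ≈ 33.889 μg/mL.
Difference ≈ 22.430 − 33.889 ≈ -11.459 μg/mL.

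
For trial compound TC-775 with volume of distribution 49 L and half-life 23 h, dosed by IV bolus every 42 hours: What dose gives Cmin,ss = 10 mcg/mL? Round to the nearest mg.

τ/t½ = 42/23 ≈ 1.8261, so f = (1/2)^(42/23) ≈ 0.282029.
Cmin,ss = (D/Vd)·f/(1−f), so D = Cmin,ss·Vd·(1−f)/f.
D = 10 × 49 × (1−f)/f ≈ 10 × 49 × 2.54573 ≈ 1247.41 mg.

1247 mg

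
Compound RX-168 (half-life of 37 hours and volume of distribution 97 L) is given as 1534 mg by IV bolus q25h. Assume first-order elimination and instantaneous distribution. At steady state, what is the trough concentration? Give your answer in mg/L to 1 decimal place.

k = ln2/t½ = ln2/37 ≈ 0.018734 h⁻¹; fraction remaining f = e^(−kτ) = e^(−0.018734×25) ≈ 0.6260.
Each bolus raises the concentration by D/Vd = 1534/97 ≈ 15.814 mg/L.
Steady-state trough Cmin,ss = C₀·f/(1−f) ≈ 15.814 × 0.6260/0.3740 ≈ 26.469 mg/L.

26.5 mg/L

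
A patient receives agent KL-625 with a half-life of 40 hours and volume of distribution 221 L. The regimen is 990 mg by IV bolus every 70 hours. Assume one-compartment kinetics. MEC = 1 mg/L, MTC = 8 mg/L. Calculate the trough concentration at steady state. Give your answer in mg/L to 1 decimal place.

1.9 mg/L

τ/t½ = 70/40 ≈ 1.75, so fraction remaining f = (1/2)^(70/40) ≈ 0.2973.
At steady state, accumulation factor R = 1/(1 − e^(−kτ)) ≈ 1.4231.
Each bolus raises the concentration by D/Vd = 990/221 ≈ 4.480 mg/L.
Steady-state peak Cmax,ss = C₀·R ≈ 4.480 × 1.4231 ≈ 6.375 mg/L.
One interval later, Cmin,ss = Cmax,ss·e^(−kτ) ≈ 6.375 × 0.2973 ≈ 1.895 mg/L.
Trough 1.9 mg/L vs MEC 1 mg/L: adequate.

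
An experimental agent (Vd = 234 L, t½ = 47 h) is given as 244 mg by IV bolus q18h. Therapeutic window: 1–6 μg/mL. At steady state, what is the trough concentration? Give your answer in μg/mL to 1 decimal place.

k = ln2/t½ = ln2/47 ≈ 0.014748 h⁻¹; fraction remaining f = e^(−kτ) = e^(−0.014748×18) ≈ 0.7669.
Accumulation ratio R = 1/(1 − f) ≈ 1/0.2331 ≈ 4.2900.
Single-dose peak C₀ = D/Vd = 244/234 ≈ 1.043 μg/mL.
Cmax,ss = C₀/(1 − f) ≈ 1.043/0.2331 ≈ 4.474 μg/mL.
One interval later, Cmin,ss = Cmax,ss·e^(−kτ) ≈ 4.474 × 0.7669 ≈ 3.431 μg/mL.
Trough 3.4 μg/mL vs MEC 1 μg/mL: adequate.

3.4 μg/mL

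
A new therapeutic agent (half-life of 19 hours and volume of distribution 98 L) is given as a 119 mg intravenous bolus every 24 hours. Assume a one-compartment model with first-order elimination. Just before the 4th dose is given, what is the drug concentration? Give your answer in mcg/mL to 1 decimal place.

0.8 mcg/mL

f = (1/2)^(τ/t½) = (1/2)^(24/19) ≈ 0.4166.
C₀ = D/Vd = 119/98 ≈ 1.214 mcg/mL.
Before the 4th dose, 3 doses have been given. Superposition: Cmin = C₀·(f + f² + … + f^3).
≈ 1.214 × (0.4166 + 0.1736 + 0.0723) ≈ 1.214 × 0.6625 ≈ 0.804 mcg/mL.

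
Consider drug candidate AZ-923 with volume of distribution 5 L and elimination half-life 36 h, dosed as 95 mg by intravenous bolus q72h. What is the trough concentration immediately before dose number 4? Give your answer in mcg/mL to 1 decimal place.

6.2 mcg/mL

f = (1/2)^(τ/t½) = (1/2)^(72/36) ≈ 0.2500.
C₀ = D/Vd = 95/5 ≈ 19.000 mcg/mL.
Before the 4th dose, 3 doses have been given. Superposition: Cmin = C₀·(f + f² + … + f^3).
≈ 19.000 × (0.2500 + 0.0625 + 0.0156) ≈ 19.000 × 0.3281 ≈ 6.234 mcg/mL.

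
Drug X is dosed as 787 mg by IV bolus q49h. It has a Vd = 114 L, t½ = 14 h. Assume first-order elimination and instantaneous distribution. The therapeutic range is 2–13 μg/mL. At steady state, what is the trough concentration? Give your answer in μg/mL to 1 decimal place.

0.7 μg/mL

τ/t½ = 49/14 ≈ 3.5, so fraction remaining f = (1/2)^(49/14) ≈ 0.0884.
Each bolus raises the concentration by D/Vd = 787/114 ≈ 6.904 μg/mL.
Steady-state trough Cmin,ss = C₀·f/(1−f) ≈ 6.904 × 0.0884/0.9116 ≈ 0.669 μg/mL.
Trough 0.7 μg/mL vs MEC 2 μg/mL: subtherapeutic.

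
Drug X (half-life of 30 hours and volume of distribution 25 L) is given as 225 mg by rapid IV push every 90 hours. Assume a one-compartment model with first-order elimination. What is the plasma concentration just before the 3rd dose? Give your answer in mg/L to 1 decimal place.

f = (1/2)^(τ/t½) = (1/2)^(90/30) ≈ 0.1250.
C₀ = D/Vd = 225/25 ≈ 9.000 mg/L.
Before the 3rd dose, 2 doses have been given. Superposition: Cmin = C₀·(f + f²).
≈ 9.000 × (0.1250 + 0.0156) ≈ 9.000 × 0.1406 ≈ 1.265 mg/L.

1.3 mg/L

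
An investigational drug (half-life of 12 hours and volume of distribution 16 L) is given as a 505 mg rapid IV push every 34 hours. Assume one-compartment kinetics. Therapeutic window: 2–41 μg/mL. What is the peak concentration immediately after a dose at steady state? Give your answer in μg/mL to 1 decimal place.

36.7 μg/mL

k = ln2/t½ = ln2/12 ≈ 0.057762 h⁻¹; fraction remaining f = e^(−kτ) = e^(−0.057762×34) ≈ 0.1403.
At steady state, accumulation factor R = 1/(1 − e^(−kτ)) ≈ 1.1632.
Single-dose peak C₀ = D/Vd = 505/16 ≈ 31.562 μg/mL.
Steady-state peak Cmax,ss = C₀·R ≈ 31.562 × 1.1632 ≈ 36.713 μg/mL.
Peak 36.7 μg/mL vs MTC 41 μg/mL: below toxic threshold.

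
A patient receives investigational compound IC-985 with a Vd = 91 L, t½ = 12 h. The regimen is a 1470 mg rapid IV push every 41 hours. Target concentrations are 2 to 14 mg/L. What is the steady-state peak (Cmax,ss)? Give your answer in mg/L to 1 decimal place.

Over one 41-h interval, 41/12 ≈ 3.4167 half-lives elapse, leaving f ≈ 0.0936 of each dose.
Accumulation ratio R = 1/(1 − f) ≈ 1/0.9064 ≈ 1.1033.
Single-dose peak C₀ = D/Vd = 1470/91 ≈ 16.154 mg/L.
Steady-state peak Cmax,ss = C₀·R ≈ 16.154 × 1.1033 ≈ 17.823 mg/L.
Peak 17.8 mg/L vs MTC 14 mg/L: exceeds toxic threshold.

17.8 mg/L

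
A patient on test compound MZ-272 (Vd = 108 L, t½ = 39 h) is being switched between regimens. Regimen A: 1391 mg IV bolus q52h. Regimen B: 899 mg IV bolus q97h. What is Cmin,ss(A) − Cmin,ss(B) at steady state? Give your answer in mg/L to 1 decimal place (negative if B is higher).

6.7 mg/L

Regimen A: f = (1/2)^(52/39) ≈ 0.3969; Cmin,ss = (1391/108)·f/(1−f) ≈ 8.476 mg/L.
Regimen B: f = (1/2)^(97/39) ≈ 0.1784; Cmin,ss = (899/108)·f/(1−f) ≈ 1.807 mg/L.
Difference ≈ 8.476 − 1.807 ≈ 6.669 mg/L.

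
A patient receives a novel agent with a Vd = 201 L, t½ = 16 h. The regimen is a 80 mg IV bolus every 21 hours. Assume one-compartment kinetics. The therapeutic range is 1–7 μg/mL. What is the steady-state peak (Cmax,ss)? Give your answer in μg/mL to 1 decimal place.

k = ln2/t½ = ln2/16 ≈ 0.043322 h⁻¹; fraction remaining f = e^(−kτ) = e^(−0.043322×21) ≈ 0.4026.
Accumulation ratio R = 1/(1 − f) ≈ 1/0.5974 ≈ 1.6739.
Single-dose peak C₀ = D/Vd = 80/201 ≈ 0.398 μg/mL.
Cmax,ss = C₀/(1 − f) ≈ 0.398/0.5974 ≈ 0.666 μg/mL.
Peak 0.7 μg/mL vs MTC 7 μg/mL: below toxic threshold.

0.7 μg/mL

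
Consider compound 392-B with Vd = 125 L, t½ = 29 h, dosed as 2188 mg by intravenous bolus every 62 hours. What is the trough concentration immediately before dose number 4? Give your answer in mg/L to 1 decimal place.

5.1 mg/L

f = (1/2)^(τ/t½) = (1/2)^(62/29) ≈ 0.2272.
C₀ = D/Vd = 2188/125 ≈ 17.504 mg/L.
Before the 4th dose, 3 doses have been given. Superposition: Cmin = C₀·(f + f² + … + f^3).
≈ 17.504 × (0.2272 + 0.0516 + 0.0117) ≈ 17.504 × 0.2905 ≈ 5.085 mg/L.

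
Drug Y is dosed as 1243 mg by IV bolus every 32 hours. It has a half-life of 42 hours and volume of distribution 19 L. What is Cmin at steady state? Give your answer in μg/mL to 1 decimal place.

94.0 μg/mL

Over one 32-h interval, 32/42 ≈ 0.7619 half-lives elapse, leaving f ≈ 0.5897 of each dose.
Single-dose peak C₀ = D/Vd = 1243/19 ≈ 65.421 μg/mL.
Steady-state trough Cmin,ss = C₀·f/(1−f) ≈ 65.421 × 0.5897/0.4103 ≈ 94.026 μg/mL.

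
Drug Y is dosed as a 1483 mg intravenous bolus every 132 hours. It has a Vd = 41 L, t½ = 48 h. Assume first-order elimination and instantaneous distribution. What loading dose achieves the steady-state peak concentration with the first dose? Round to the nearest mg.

f = (1/2)^(132/48) ≈ 0.148651; accumulation ratio R = 1/(1−f) ≈ 1.17461.
Loading dose to hit Cmax,ss on first dose: D_load = D_maint·R ≈ 1483 × 1.17461 ≈ 1741.95 mg.

1742 mg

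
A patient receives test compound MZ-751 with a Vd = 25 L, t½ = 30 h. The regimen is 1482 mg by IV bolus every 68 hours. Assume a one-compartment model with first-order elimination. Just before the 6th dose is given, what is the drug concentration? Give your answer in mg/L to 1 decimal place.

15.5 mg/L

f = (1/2)^(τ/t½) = (1/2)^(68/30) ≈ 0.2078.
C₀ = D/Vd = 1482/25 ≈ 59.280 mg/L.
Before the 6th dose, 5 doses have been given. Superposition: Cmin = C₀·(f + f² + … + f^5).
≈ 59.280 × (0.2078 + 0.0432 + 0.0090 + 0.0019 + 0.0004) ≈ 59.280 × 0.2623 ≈ 15.549 mg/L.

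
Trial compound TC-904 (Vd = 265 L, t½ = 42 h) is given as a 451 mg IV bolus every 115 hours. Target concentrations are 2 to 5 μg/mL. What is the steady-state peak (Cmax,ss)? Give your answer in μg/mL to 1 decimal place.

Over one 115-h interval, 115/42 ≈ 2.7381 half-lives elapse, leaving f ≈ 0.1499 of each dose.
Accumulation ratio R = 1/(1 − f) ≈ 1/0.8501 ≈ 1.1763.
Each bolus raises the concentration by D/Vd = 451/265 ≈ 1.702 μg/mL.
Cmax,ss = C₀/(1 − f) ≈ 1.702/0.8501 ≈ 2.002 μg/mL.
Peak 2.0 μg/mL vs MTC 5 μg/mL: below toxic threshold.

2.0 μg/mL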